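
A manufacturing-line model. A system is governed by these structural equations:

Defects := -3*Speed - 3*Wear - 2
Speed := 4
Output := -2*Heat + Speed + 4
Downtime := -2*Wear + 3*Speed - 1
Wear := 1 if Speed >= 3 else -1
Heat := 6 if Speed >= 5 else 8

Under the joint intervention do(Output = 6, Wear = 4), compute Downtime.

3

The joint intervention fixes Output = 6, Wear = 4, removing each variable's own equation.
Downtime = -2*Wear + 3*Speed - 1  [with Wear=4, Speed=4]  = 3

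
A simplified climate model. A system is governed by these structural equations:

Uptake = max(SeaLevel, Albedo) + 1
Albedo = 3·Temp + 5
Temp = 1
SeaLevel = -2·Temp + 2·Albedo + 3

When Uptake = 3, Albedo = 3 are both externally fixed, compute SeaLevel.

7

Setting Uptake = 3, Albedo = 3 by intervention discards those variables' equations.
SeaLevel = -2·Temp + 2·Albedo + 3  [with Temp=1, Albedo=3]  = 7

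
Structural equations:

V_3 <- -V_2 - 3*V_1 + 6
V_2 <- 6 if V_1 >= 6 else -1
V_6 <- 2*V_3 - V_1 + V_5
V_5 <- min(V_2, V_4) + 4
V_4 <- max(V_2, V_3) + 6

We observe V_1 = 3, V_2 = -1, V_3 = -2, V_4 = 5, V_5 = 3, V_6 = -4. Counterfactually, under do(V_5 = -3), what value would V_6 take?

-10

The intervention breaks the incoming arrows to V_5: V_5 <- min(V_2, V_4) + 4 no longer applies, and V_5 = -3.
V_2 = 6 if V_1 >= 6 else -1  [with V_1=3]  = -1
V_3 = -V_2 - 3*V_1 + 6  [with V_2=-1, V_1=3]  = -2
V_6 = 2*V_3 - V_1 + V_5  [with V_3=-2, V_1=3, V_5=-3]  = -10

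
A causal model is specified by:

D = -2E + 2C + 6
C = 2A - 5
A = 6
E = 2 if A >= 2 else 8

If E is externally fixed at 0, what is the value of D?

Under do(E=0), the mechanism E = 2 if A >= 2 else 8 is discarded; E is fixed at 0.
C = 2A - 5  [with A=6]  = 7
D = -2E + 2C + 6  [with E=0, C=7]  = 20

20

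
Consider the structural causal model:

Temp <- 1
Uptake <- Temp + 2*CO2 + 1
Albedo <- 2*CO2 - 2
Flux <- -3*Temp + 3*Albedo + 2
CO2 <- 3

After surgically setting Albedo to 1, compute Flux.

The intervention breaks the incoming arrows to Albedo: Albedo <- 2*CO2 - 2 no longer applies, and Albedo = 1.
Flux = -3*Temp + 3*Albedo + 2  [with Temp=1, Albedo=1]  = 2

2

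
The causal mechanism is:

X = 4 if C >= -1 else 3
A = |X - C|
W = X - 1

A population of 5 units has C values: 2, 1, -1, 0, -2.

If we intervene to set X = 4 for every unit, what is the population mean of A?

do(X=4) breaks X's dependence on C. With X=4 fixed, A across the units is 2, 3, 5, 4, 6, mean 4.

4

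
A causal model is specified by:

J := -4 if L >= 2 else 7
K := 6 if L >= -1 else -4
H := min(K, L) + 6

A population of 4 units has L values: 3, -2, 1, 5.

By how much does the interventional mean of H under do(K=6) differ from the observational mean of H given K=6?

-1.25

do(K=6) breaks K's dependence on L. With K=6 fixed, H across the units is 9, 4, 7, 11, mean 7.75.
E[H|K=6] averages over only the 3 units with K=6 (L = 3, 1, 5): H = 9, 7, 11, mean 9.
Difference = 7.75 − 9 = -1.25.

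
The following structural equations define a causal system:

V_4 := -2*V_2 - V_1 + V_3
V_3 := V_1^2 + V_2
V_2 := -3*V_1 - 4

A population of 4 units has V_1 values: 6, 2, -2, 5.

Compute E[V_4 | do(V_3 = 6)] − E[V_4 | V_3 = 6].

6.25

The intervention sets V_3=6 in all 4 units regardless of V_1. Recomputing V_4 per unit gives 44, 24, 4, 39; average 27.75.
Observing V_3=6 restricts to units where V_3's equation naturally yields 6: V_1 ∈ {-2, 5}. In that subpopulation V_4 = 4, 39, mean 21.5.
Difference = 27.75 − 21.5 = 6.25.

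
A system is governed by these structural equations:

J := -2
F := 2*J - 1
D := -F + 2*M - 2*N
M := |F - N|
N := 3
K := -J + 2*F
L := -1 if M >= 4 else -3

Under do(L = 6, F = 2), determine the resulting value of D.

-6

Under do(L = 6, F = 2), each intervened variable's structural equation is replaced by its fixed value.
M = |F - N|  [with F=2, N=3]  = 1
D = -F + 2*M - 2*N  [with F=2, M=1, N=3]  = -6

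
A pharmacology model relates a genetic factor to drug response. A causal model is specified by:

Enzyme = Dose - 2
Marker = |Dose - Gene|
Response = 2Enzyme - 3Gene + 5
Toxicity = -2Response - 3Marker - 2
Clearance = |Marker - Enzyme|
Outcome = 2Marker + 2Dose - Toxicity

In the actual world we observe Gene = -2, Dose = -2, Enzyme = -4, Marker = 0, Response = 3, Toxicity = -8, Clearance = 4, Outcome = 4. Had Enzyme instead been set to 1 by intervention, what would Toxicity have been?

The intervention breaks the incoming arrows to Enzyme: Enzyme = Dose - 2 no longer applies, and Enzyme = 1.
Marker = |Dose - Gene|  [with Dose=-2, Gene=-2]  = 0
Response = 2Enzyme - 3Gene + 5  [with Enzyme=1, Gene=-2]  = 13
Toxicity = -2Response - 3Marker - 2  [with Response=13, Marker=0]  = -28

-28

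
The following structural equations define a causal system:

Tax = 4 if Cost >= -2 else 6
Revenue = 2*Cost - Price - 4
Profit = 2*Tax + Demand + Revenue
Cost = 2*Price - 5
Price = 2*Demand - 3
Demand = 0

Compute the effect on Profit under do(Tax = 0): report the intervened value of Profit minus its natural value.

-12

The intervention breaks the incoming arrows to Tax: Tax = 4 if Cost >= -2 else 6 no longer applies, and Tax = 0.
Price = 2*Demand - 3  [with Demand=0]  = -3
Cost = 2*Price - 5  [with Price=-3]  = -11
Revenue = 2*Cost - Price - 4  [with Cost=-11, Price=-3]  = -23
Profit = 2*Tax + Demand + Revenue  [with Tax=0, Demand=0, Revenue=-23]  = -23
Without intervention: Price = 2*Demand - 3  [with Demand=0]  = -3; Cost = 2*Price - 5  [with Price=-3]  = -11; Revenue = 2*Cost - Price - 4  [with Cost=-11, Price=-3]  = -23; Tax = 4 if Cost >= -2 else 6  [with Cost=-11]  = 6; Profit = 2*Tax + Demand + Revenue  [with Tax=6, Demand=0, Revenue=-23]  = -11.
Change = -23 − (-11) = -12.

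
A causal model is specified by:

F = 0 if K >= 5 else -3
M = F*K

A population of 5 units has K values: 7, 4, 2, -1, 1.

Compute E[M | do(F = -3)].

-7.8

do(F=-3) breaks F's dependence on K. With F=-3 fixed, M across the units is -21, -12, -6, 3, -3, mean -7.8.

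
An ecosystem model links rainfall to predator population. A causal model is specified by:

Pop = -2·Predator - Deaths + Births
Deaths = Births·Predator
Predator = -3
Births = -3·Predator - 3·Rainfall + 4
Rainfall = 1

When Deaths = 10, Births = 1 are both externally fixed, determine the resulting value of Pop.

The joint intervention fixes Deaths = 10, Births = 1, removing each variable's own equation.
Pop = -2·Predator - Deaths + Births  [with Predator=-3, Deaths=10, Births=1]  = -3

-3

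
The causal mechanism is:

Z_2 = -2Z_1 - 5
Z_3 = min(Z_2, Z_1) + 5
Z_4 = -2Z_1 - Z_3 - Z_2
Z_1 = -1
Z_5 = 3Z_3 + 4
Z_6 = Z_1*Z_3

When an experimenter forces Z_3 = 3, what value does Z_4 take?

The intervention breaks the incoming arrows to Z_3: Z_3 = min(Z_2, Z_1) + 5 no longer applies, and Z_3 = 3.
Z_2 = -2Z_1 - 5  [with Z_1=-1]  = -3
Z_4 = -2Z_1 - Z_3 - Z_2  [with Z_1=-1, Z_3=3, Z_2=-3]  = 2

2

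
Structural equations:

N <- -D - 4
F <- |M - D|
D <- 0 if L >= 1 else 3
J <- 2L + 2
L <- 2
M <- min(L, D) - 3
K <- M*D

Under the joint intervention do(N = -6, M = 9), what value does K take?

0

Under do(N = -6, M = 9), each intervened variable's structural equation is replaced by its fixed value.
D = 0 if L >= 1 else 3  [with L=2]  = 0
K = M*D  [with M=9, D=0]  = 0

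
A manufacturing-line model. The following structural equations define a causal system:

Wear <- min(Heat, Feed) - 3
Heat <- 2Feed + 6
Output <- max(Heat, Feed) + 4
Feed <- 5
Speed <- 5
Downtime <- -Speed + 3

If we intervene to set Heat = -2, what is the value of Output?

do(Heat=-2) replaces the equation Heat <- 2Feed + 6 with the constant Heat = -2.
Output = max(Heat, Feed) + 4  [with Heat=-2, Feed=5]  = 9

9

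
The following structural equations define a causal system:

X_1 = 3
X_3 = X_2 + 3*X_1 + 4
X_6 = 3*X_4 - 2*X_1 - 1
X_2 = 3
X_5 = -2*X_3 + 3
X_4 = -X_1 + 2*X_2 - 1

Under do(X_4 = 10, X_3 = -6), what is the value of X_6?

23

The joint intervention fixes X_4 = 10, X_3 = -6, removing each variable's own equation.
X_6 = 3*X_4 - 2*X_1 - 1  [with X_4=10, X_1=3]  = 23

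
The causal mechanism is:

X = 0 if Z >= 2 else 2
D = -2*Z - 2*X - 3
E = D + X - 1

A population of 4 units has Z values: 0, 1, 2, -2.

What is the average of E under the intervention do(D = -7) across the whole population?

do(D=-7) breaks D's dependence on Z. With D=-7 fixed, E across the units is -6, -6, -8, -6, mean -6.5.

-6.5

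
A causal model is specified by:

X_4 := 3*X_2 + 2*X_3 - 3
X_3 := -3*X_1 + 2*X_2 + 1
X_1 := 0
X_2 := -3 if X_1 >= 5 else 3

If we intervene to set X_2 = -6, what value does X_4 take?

Under do(X_2=-6), the mechanism X_2 := -3 if X_1 >= 5 else 3 is discarded; X_2 is fixed at -6.
X_3 = -3*X_1 + 2*X_2 + 1  [with X_1=0, X_2=-6]  = -11
X_4 = 3*X_2 + 2*X_3 - 3  [with X_2=-6, X_3=-11]  = -43

-43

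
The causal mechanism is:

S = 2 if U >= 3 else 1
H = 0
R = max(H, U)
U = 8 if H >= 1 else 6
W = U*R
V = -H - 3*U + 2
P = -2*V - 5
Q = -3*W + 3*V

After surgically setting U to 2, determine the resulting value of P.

3

do(U=2) replaces the equation U = 8 if H >= 1 else 6 with the constant U = 2.
V = -H - 3*U + 2  [with H=0, U=2]  = -4
P = -2*V - 5  [with V=-4]  = 3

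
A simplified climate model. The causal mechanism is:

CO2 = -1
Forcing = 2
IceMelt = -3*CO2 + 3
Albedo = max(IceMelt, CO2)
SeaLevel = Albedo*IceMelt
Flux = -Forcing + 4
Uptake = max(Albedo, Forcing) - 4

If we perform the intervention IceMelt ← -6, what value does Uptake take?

-2

The intervention breaks the incoming arrows to IceMelt: IceMelt = -3*CO2 + 3 no longer applies, and IceMelt = -6.
Albedo = max(IceMelt, CO2)  [with IceMelt=-6, CO2=-1]  = -1
Uptake = max(Albedo, Forcing) - 4  [with Albedo=-1, Forcing=2]  = -2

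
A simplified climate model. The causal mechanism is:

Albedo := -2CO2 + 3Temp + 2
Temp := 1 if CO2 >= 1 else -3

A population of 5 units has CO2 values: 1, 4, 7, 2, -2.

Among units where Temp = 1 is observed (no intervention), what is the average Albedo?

-2

E[Albedo|Temp=1] averages over only the 4 units with Temp=1 (CO2 = 1, 4, 7, 2): Albedo = 3, -3, -9, 1, mean -2.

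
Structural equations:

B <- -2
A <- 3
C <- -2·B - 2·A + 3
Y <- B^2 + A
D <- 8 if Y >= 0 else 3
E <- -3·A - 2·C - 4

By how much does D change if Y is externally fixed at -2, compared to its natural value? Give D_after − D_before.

-5

Intervening sets Y = -2 and removes its equation (Y <- B^2 + A).
D = 8 if Y >= 0 else 3  [with Y=-2]  = 3
Without intervention: Y = B^2 + A  [with B=-2, A=3]  = 7; D = 8 if Y >= 0 else 3  [with Y=7]  = 8.
Change = 3 − 8 = -5.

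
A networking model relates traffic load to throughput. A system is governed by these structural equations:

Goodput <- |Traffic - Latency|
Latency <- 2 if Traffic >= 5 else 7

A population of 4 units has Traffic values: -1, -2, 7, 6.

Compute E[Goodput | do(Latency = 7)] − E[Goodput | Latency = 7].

do(Latency=7) breaks Latency's dependence on Traffic. With Latency=7 fixed, Goodput across the units is 8, 9, 0, 1, mean 4.5.
Conditioning on Latency=7 selects the 2 unit(s) with Traffic ∈ {-1, -2}. Their Goodput values: 8, 9. Mean = 8.5.
Difference = 4.5 − 8.5 = -4.

-4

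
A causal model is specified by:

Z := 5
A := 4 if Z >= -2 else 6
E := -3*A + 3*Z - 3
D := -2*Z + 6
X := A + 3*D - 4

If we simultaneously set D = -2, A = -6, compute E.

Setting D = -2, A = -6 by intervention discards those variables' equations.
E = -3*A + 3*Z - 3  [with A=-6, Z=5]  = 30

30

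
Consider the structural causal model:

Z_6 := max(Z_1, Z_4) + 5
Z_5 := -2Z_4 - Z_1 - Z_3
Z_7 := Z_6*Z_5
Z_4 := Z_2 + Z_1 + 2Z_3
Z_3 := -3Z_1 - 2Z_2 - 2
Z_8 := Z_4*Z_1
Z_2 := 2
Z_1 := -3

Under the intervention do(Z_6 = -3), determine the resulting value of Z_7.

Intervening sets Z_6 = -3 and removes its equation (Z_6 := max(Z_1, Z_4) + 5).
Z_3 = -3Z_1 - 2Z_2 - 2  [with Z_1=-3, Z_2=2]  = 3
Z_4 = Z_2 + Z_1 + 2Z_3  [with Z_2=2, Z_1=-3, Z_3=3]  = 5
Z_5 = -2Z_4 - Z_1 - Z_3  [with Z_4=5, Z_1=-3, Z_3=3]  = -10
Z_7 = Z_6*Z_5  [with Z_6=-3, Z_5=-10]  = 30

30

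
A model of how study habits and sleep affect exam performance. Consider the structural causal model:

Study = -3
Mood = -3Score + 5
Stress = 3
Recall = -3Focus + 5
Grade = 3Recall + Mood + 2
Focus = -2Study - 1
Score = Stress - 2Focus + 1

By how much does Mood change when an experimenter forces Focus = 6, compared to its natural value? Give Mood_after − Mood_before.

do(Focus=6) replaces the equation Focus = -2Study - 1 with the constant Focus = 6.
Score = Stress - 2Focus + 1  [with Stress=3, Focus=6]  = -8
Mood = -3Score + 5  [with Score=-8]  = 29
Without intervention: Focus = -2Study - 1  [with Study=-3]  = 5; Score = Stress - 2Focus + 1  [with Stress=3, Focus=5]  = -6; Mood = -3Score + 5  [with Score=-6]  = 23.
Change = 29 − 23 = 6.

6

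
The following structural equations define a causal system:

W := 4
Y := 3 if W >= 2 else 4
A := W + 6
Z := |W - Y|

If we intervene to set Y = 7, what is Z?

3

The intervention breaks the incoming arrows to Y: Y := 3 if W >= 2 else 4 no longer applies, and Y = 7.
Z = |W - Y|  [with W=4, Y=7]  = 3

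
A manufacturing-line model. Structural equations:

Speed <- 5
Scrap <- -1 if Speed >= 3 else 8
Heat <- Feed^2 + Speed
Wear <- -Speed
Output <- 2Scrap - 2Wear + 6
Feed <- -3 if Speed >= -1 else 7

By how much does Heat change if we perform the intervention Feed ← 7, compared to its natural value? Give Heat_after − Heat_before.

40

The intervention breaks the incoming arrows to Feed: Feed <- -3 if Speed >= -1 else 7 no longer applies, and Feed = 7.
Heat = Feed^2 + Speed  [with Feed=7, Speed=5]  = 54
Without intervention: Feed = -3 if Speed >= -1 else 7  [with Speed=5]  = -3; Heat = Feed^2 + Speed  [with Feed=-3, Speed=5]  = 14.
Change = 54 − 14 = 40.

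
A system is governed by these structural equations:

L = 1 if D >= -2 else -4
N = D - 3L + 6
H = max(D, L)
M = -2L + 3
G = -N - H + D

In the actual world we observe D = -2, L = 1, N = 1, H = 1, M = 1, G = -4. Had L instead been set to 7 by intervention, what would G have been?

Under do(L=7), the mechanism L = 1 if D >= -2 else -4 is discarded; L is fixed at 7.
N = D - 3L + 6  [with D=-2, L=7]  = -17
H = max(D, L)  [with D=-2, L=7]  = 7
G = -N - H + D  [with N=-17, H=7, D=-2]  = 8

8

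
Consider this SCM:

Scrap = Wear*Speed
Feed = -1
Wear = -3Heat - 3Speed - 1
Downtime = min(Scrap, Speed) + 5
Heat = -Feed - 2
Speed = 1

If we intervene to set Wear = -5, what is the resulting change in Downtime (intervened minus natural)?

Under do(Wear=-5), the mechanism Wear = -3Heat - 3Speed - 1 is discarded; Wear is fixed at -5.
Scrap = Wear*Speed  [with Wear=-5, Speed=1]  = -5
Downtime = min(Scrap, Speed) + 5  [with Scrap=-5, Speed=1]  = 0
Without intervention: Heat = -Feed - 2  [with Feed=-1]  = -1; Wear = -3Heat - 3Speed - 1  [with Heat=-1, Speed=1]  = -1; Scrap = Wear*Speed  [with Wear=-1, Speed=1]  = -1; Downtime = min(Scrap, Speed) + 5  [with Scrap=-1, Speed=1]  = 4.
Change = 0 − 4 = -4.

-4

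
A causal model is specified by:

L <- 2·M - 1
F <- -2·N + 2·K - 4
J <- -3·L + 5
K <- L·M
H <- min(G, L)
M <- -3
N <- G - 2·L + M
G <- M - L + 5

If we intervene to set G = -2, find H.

The intervention breaks the incoming arrows to G: G <- M - L + 5 no longer applies, and G = -2.
L = 2·M - 1  [with M=-3]  = -7
H = min(G, L)  [with G=-2, L=-7]  = -7

-7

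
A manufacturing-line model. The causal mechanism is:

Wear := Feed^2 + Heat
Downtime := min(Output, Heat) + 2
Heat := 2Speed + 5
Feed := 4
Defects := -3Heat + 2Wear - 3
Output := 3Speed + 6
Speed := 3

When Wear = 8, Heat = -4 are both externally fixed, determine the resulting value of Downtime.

-2

The joint intervention fixes Wear = 8, Heat = -4, removing each variable's own equation.
Output = 3Speed + 6  [with Speed=3]  = 15
Downtime = min(Output, Heat) + 2  [with Output=15, Heat=-4]  = -2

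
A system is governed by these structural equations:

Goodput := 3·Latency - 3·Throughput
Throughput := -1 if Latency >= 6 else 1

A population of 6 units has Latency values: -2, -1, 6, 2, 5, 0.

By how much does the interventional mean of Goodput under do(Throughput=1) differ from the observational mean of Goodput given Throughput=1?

do(Throughput=1) breaks Throughput's dependence on Latency. With Throughput=1 fixed, Goodput across the units is -9, -6, 15, 3, 12, -3, mean 2.
E[Goodput|Throughput=1] averages over only the 5 units with Throughput=1 (Latency = -2, -1, 2, 5, 0): Goodput = -9, -6, 3, 12, -3, mean -0.6.
Difference = 2 − (-0.6) = 2.6.

2.6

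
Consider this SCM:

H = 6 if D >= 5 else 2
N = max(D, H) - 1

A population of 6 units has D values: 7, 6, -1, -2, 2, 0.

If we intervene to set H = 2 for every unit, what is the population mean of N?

2.5

Every unit gets H=2 under the intervention. N values become 6, 5, 1, 1, 1, 1; E[N|do(H=2)] = 2.5.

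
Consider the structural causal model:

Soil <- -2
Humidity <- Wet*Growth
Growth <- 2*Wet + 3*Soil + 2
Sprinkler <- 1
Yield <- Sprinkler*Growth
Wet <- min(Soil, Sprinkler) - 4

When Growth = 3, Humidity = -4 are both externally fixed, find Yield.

The joint intervention fixes Growth = 3, Humidity = -4, removing each variable's own equation.
Yield = Sprinkler*Growth  [with Sprinkler=1, Growth=3]  = 3

3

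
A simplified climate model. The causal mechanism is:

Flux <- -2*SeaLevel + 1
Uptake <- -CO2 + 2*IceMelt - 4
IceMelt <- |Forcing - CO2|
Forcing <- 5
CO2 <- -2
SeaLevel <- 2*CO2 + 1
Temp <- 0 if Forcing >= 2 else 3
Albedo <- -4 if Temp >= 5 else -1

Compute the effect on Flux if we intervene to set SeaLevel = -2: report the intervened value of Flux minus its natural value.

-2

Intervening sets SeaLevel = -2 and removes its equation (SeaLevel <- 2*CO2 + 1).
Flux = -2*SeaLevel + 1  [with SeaLevel=-2]  = 5
Without intervention: SeaLevel = 2*CO2 + 1  [with CO2=-2]  = -3; Flux = -2*SeaLevel + 1  [with SeaLevel=-3]  = 7.
Change = 5 − 7 = -2.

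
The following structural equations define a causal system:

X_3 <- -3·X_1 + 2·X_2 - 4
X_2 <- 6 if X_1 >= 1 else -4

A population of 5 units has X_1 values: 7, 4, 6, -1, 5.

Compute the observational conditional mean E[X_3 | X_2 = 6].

-8.5

Observing X_2=6 restricts to units where X_2's equation naturally yields 6: X_1 ∈ {7, 4, 6, 5}. In that subpopulation X_3 = -13, -4, -10, -7, mean -8.5.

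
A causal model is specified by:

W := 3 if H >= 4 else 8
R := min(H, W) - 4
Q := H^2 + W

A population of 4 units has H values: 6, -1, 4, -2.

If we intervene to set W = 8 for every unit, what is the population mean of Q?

22.25

do(W=8) breaks W's dependence on H. With W=8 fixed, Q across the units is 44, 9, 24, 12, mean 22.25.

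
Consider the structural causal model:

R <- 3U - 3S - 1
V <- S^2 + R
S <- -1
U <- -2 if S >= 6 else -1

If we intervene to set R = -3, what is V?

-2

The intervention breaks the incoming arrows to R: R <- 3U - 3S - 1 no longer applies, and R = -3.
V = S^2 + R  [with S=-1, R=-3]  = -2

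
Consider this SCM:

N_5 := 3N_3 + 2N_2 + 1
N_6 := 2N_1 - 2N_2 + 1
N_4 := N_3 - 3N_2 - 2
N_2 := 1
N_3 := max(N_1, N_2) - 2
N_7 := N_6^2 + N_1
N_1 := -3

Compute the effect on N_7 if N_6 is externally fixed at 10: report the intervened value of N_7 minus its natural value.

51

Intervening sets N_6 = 10 and removes its equation (N_6 := 2N_1 - 2N_2 + 1).
N_7 = N_6^2 + N_1  [with N_6=10, N_1=-3]  = 97
Without intervention: N_6 = 2N_1 - 2N_2 + 1  [with N_1=-3, N_2=1]  = -7; N_7 = N_6^2 + N_1  [with N_6=-7, N_1=-3]  = 46.
Change = 97 − 46 = 51.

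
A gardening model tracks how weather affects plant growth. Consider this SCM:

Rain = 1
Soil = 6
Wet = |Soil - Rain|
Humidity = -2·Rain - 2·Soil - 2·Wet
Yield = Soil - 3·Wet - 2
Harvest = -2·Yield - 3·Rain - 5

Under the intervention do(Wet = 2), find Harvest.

-4

The intervention breaks the incoming arrows to Wet: Wet = |Soil - Rain| no longer applies, and Wet = 2.
Yield = Soil - 3·Wet - 2  [with Soil=6, Wet=2]  = -2
Harvest = -2·Yield - 3·Rain - 5  [with Yield=-2, Rain=1]  = -4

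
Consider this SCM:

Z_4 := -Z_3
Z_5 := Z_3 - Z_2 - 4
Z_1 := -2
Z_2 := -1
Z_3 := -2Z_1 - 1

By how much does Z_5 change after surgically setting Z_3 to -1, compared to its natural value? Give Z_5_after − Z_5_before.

do(Z_3=-1) replaces the equation Z_3 := -2Z_1 - 1 with the constant Z_3 = -1.
Z_5 = Z_3 - Z_2 - 4  [with Z_3=-1, Z_2=-1]  = -4
Without intervention: Z_3 = -2Z_1 - 1  [with Z_1=-2]  = 3; Z_5 = Z_3 - Z_2 - 4  [with Z_3=3, Z_2=-1]  = 0.
Change = -4 − 0 = -4.

-4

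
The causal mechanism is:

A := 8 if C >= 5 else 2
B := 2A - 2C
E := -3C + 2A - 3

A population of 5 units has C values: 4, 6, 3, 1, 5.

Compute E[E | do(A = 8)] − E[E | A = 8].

do(A=8) breaks A's dependence on C. With A=8 fixed, E across the units is 1, -5, 4, 10, -2, mean 1.6.
Conditioning on A=8 selects the 2 unit(s) with C ∈ {6, 5}. Their E values: -5, -2. Mean = -3.5.
Difference = 1.6 − (-3.5) = 5.1.

5.1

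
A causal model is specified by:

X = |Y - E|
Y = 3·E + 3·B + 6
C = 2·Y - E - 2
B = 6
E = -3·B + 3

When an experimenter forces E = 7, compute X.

Under do(E=7), the mechanism E = -3·B + 3 is discarded; E is fixed at 7.
Y = 3·E + 3·B + 6  [with E=7, B=6]  = 45
X = |Y - E|  [with Y=45, E=7]  = 38

38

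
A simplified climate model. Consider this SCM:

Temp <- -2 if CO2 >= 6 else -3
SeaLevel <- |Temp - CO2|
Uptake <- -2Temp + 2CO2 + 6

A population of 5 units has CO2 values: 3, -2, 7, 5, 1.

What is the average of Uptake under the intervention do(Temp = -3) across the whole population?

Under do(Temp=-3), Temp's equation is replaced by Temp=-3 for every unit. Per-unit Uptake: 18, 8, 26, 22, 14. Mean = 17.6.

17.6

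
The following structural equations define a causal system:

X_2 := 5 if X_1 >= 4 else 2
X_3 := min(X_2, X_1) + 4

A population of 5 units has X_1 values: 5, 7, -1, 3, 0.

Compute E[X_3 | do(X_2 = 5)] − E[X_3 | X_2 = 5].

The intervention sets X_2=5 in all 5 units regardless of X_1. Recomputing X_3 per unit gives 9, 9, 3, 7, 4; average 6.4.
E[X_3|X_2=5] averages over only the 2 units with X_2=5 (X_1 = 5, 7): X_3 = 9, 9, mean 9.
Difference = 6.4 − 9 = -2.6.

-2.6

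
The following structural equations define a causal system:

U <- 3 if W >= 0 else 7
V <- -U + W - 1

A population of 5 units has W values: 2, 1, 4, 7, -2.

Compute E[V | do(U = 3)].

-1.6

Under do(U=3), U's equation is replaced by U=3 for every unit. Per-unit V: -2, -3, 0, 3, -6. Mean = -1.6.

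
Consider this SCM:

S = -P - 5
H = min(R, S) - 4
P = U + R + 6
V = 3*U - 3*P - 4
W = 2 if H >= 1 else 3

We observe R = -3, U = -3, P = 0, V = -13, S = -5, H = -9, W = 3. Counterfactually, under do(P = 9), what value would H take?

-18

The intervention breaks the incoming arrows to P: P = U + R + 6 no longer applies, and P = 9.
S = -P - 5  [with P=9]  = -14
H = min(R, S) - 4  [with R=-3, S=-14]  = -18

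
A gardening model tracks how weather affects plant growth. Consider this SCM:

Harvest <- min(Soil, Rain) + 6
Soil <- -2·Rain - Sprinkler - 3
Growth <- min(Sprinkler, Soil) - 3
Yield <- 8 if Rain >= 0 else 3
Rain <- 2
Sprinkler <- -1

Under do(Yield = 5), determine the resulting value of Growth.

The intervention breaks the incoming arrows to Yield: Yield <- 8 if Rain >= 0 else 3 no longer applies, and Yield = 5.
Since Growth is not a descendant of the intervened variable, it is unaffected.
Soil = -2·Rain - Sprinkler - 3  [with Rain=2, Sprinkler=-1]  = -6
Growth = min(Sprinkler, Soil) - 3  [with Sprinkler=-1, Soil=-6]  = -9

-9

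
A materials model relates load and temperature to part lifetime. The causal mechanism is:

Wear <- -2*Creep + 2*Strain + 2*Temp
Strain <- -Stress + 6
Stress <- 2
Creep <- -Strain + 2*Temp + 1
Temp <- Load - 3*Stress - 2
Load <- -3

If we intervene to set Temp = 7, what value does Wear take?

Under do(Temp=7), the mechanism Temp <- Load - 3*Stress - 2 is discarded; Temp is fixed at 7.
Strain = -Stress + 6  [with Stress=2]  = 4
Creep = -Strain + 2*Temp + 1  [with Strain=4, Temp=7]  = 11
Wear = -2*Creep + 2*Strain + 2*Temp  [with Creep=11, Strain=4, Temp=7]  = 0

0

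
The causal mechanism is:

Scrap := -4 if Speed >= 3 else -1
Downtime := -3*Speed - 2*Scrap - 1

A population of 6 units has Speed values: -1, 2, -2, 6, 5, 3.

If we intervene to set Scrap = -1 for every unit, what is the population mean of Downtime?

-5.5

Every unit gets Scrap=-1 under the intervention. Downtime values become 4, -5, 7, -17, -14, -8; E[Downtime|do(Scrap=-1)] = -5.5.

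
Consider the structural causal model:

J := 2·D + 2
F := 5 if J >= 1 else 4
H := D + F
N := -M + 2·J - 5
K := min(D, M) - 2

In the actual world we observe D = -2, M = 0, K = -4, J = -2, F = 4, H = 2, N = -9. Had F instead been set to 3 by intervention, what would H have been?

1

The intervention breaks the incoming arrows to F: F := 5 if J >= 1 else 4 no longer applies, and F = 3.
H = D + F  [with D=-2, F=3]  = 1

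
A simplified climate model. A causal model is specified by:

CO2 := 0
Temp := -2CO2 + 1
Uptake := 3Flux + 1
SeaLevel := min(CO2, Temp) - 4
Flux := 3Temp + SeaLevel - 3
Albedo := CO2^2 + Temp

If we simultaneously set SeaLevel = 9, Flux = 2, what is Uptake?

7

The joint intervention fixes SeaLevel = 9, Flux = 2, removing each variable's own equation.
Uptake = 3Flux + 1  [with Flux=2]  = 7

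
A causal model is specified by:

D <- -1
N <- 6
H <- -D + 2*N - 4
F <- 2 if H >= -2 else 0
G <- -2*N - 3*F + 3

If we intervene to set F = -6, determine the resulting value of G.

9

Intervening sets F = -6 and removes its equation (F <- 2 if H >= -2 else 0).
G = -2*N - 3*F + 3  [with N=6, F=-6]  = 9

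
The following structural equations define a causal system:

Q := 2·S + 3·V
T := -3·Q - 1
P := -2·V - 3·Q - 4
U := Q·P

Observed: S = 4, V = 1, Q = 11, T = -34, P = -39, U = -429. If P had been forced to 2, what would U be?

The intervention breaks the incoming arrows to P: P := -2·V - 3·Q - 4 no longer applies, and P = 2.
Q = 2·S + 3·V  [with S=4, V=1]  = 11
U = Q·P  [with Q=11, P=2]  = 22

22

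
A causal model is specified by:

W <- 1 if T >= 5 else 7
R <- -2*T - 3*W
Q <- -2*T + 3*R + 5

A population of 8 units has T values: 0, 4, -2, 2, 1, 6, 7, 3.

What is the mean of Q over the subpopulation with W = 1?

-56

Conditioning on W=1 selects the 2 unit(s) with T ∈ {6, 7}. Their Q values: -52, -60. Mean = -56.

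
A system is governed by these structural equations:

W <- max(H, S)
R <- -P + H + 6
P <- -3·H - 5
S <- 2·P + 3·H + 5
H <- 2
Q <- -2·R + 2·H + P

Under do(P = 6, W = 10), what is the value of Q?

Setting P = 6, W = 10 by intervention discards those variables' equations.
R = -P + H + 6  [with P=6, H=2]  = 2
Q = -2·R + 2·H + P  [with R=2, H=2, P=6]  = 6

6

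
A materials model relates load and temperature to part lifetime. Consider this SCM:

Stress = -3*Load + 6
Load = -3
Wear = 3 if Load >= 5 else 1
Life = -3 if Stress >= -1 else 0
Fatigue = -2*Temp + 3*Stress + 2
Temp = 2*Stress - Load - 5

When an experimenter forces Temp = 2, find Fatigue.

43

do(Temp=2) replaces the equation Temp = 2*Stress - Load - 5 with the constant Temp = 2.
Stress = -3*Load + 6  [with Load=-3]  = 15
Fatigue = -2*Temp + 3*Stress + 2  [with Temp=2, Stress=15]  = 43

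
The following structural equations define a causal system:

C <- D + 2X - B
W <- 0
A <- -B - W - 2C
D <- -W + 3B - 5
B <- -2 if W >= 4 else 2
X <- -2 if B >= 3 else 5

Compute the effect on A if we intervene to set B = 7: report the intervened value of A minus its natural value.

3

Under do(B=7), the mechanism B <- -2 if W >= 4 else 2 is discarded; B is fixed at 7.
X = -2 if B >= 3 else 5  [with B=7]  = -2
D = -W + 3B - 5  [with W=0, B=7]  = 16
C = D + 2X - B  [with D=16, X=-2, B=7]  = 5
A = -B - W - 2C  [with B=7, W=0, C=5]  = -17
Without intervention: B = -2 if W >= 4 else 2  [with W=0]  = 2; X = -2 if B >= 3 else 5  [with B=2]  = 5; D = -W + 3B - 5  [with W=0, B=2]  = 1; C = D + 2X - B  [with D=1, X=5, B=2]  = 9; A = -B - W - 2C  [with B=2, W=0, C=9]  = -20.
Change = -17 − (-20) = 3.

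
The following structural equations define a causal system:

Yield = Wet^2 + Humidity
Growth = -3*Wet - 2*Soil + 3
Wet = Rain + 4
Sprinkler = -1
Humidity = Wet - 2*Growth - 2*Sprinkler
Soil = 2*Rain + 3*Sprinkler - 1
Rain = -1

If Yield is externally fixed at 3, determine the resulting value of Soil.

Intervening sets Yield = 3 and removes its equation (Yield = Wet^2 + Humidity).
Soil is not downstream of the intervention, so its value is determined by the original equations.
Soil = 2*Rain + 3*Sprinkler - 1  [with Rain=-1, Sprinkler=-1]  = -6

-6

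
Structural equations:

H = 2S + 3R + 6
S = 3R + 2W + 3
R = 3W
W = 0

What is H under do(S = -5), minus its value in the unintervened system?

-16

The intervention breaks the incoming arrows to S: S = 3R + 2W + 3 no longer applies, and S = -5.
R = 3W  [with W=0]  = 0
H = 2S + 3R + 6  [with S=-5, R=0]  = -4
Without intervention: R = 3W  [with W=0]  = 0; S = 3R + 2W + 3  [with R=0, W=0]  = 3; H = 2S + 3R + 6  [with S=3, R=0]  = 12.
Change = -4 − 12 = -16.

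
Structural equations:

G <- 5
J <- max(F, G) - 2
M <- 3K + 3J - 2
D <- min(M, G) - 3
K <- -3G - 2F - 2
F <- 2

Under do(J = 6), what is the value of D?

-50

The intervention breaks the incoming arrows to J: J <- max(F, G) - 2 no longer applies, and J = 6.
K = -3G - 2F - 2  [with G=5, F=2]  = -21
M = 3K + 3J - 2  [with K=-21, J=6]  = -47
D = min(M, G) - 3  [with M=-47, G=5]  = -50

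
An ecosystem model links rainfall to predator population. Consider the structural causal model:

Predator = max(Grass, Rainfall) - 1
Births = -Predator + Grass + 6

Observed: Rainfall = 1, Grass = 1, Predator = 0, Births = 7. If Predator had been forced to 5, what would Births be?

The intervention breaks the incoming arrows to Predator: Predator = max(Grass, Rainfall) - 1 no longer applies, and Predator = 5.
Births = -Predator + Grass + 6  [with Predator=5, Grass=1]  = 2

2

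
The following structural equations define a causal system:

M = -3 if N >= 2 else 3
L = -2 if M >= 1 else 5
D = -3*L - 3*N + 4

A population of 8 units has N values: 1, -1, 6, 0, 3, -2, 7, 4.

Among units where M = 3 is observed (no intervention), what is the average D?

E[D|M=3] averages over only the 4 units with M=3 (N = 1, -1, 0, -2): D = 7, 13, 10, 16, mean 11.5.

11.5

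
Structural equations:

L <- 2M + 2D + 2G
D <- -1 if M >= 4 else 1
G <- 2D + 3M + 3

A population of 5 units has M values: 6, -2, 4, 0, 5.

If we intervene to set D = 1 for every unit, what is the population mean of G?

The intervention sets D=1 in all 5 units regardless of M. Recomputing G per unit gives 23, -1, 17, 5, 20; average 12.8.

12.8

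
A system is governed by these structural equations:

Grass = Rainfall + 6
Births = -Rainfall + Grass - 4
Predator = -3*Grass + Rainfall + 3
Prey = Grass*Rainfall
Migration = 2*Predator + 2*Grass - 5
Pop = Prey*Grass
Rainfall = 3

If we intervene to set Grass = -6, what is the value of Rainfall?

Under do(Grass=-6), the mechanism Grass = Rainfall + 6 is discarded; Grass is fixed at -6.
Rainfall is not downstream of the intervention, so its value is determined by the original equations.

3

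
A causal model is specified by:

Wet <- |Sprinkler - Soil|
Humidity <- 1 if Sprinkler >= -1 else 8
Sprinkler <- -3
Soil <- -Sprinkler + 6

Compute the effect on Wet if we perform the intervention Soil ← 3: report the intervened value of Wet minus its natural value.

-6

The intervention breaks the incoming arrows to Soil: Soil <- -Sprinkler + 6 no longer applies, and Soil = 3.
Wet = |Sprinkler - Soil|  [with Sprinkler=-3, Soil=3]  = 6
Without intervention: Soil = -Sprinkler + 6  [with Sprinkler=-3]  = 9; Wet = |Sprinkler - Soil|  [with Sprinkler=-3, Soil=9]  = 12.
Change = 6 − 12 = -6.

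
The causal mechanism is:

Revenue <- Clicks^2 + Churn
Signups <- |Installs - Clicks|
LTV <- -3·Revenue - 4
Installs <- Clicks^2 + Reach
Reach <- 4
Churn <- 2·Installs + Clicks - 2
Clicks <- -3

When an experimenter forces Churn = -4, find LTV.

-19

Under do(Churn=-4), the mechanism Churn <- 2·Installs + Clicks - 2 is discarded; Churn is fixed at -4.
Revenue = Clicks^2 + Churn  [with Clicks=-3, Churn=-4]  = 5
LTV = -3·Revenue - 4  [with Revenue=5]  = -19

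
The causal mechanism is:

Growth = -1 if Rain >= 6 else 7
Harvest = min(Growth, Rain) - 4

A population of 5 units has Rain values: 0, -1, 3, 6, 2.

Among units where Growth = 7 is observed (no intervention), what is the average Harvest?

-3

Observing Growth=7 restricts to units where Growth's equation naturally yields 7: Rain ∈ {0, -1, 3, 2}. In that subpopulation Harvest = -4, -5, -1, -2, mean -3.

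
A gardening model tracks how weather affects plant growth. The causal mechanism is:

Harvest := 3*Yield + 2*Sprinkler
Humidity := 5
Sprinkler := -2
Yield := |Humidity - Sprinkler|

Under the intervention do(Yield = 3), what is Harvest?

The intervention breaks the incoming arrows to Yield: Yield := |Humidity - Sprinkler| no longer applies, and Yield = 3.
Harvest = 3*Yield + 2*Sprinkler  [with Yield=3, Sprinkler=-2]  = 5

5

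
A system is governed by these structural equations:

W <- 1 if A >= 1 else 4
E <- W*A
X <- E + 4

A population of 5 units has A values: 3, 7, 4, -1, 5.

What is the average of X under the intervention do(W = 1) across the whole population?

Under do(W=1), W's equation is replaced by W=1 for every unit. Per-unit X: 7, 11, 8, 3, 9. Mean = 7.6.

7.6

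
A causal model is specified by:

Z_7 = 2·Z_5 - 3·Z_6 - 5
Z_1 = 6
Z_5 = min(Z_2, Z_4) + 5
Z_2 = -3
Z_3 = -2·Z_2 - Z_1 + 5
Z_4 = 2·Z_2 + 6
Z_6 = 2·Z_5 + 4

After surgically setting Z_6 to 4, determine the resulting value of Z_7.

-13

Intervening sets Z_6 = 4 and removes its equation (Z_6 = 2·Z_5 + 4).
Z_4 = 2·Z_2 + 6  [with Z_2=-3]  = 0
Z_5 = min(Z_2, Z_4) + 5  [with Z_2=-3, Z_4=0]  = 2
Z_7 = 2·Z_5 - 3·Z_6 - 5  [with Z_5=2, Z_6=4]  = -13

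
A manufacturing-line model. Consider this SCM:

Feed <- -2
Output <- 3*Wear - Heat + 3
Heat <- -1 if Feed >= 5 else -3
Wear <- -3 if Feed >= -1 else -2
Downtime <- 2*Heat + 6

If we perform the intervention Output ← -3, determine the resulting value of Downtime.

0

Intervening sets Output = -3 and removes its equation (Output <- 3*Wear - Heat + 3).
No directed path runs from Output to Downtime, so Downtime keeps its natural value.
Heat = -1 if Feed >= 5 else -3  [with Feed=-2]  = -3
Downtime = 2*Heat + 6  [with Heat=-3]  = 0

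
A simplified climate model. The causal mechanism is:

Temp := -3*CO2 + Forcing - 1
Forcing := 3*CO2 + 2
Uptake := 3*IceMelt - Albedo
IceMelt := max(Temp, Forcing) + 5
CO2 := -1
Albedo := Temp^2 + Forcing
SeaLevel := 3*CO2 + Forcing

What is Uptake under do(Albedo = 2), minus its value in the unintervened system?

Under do(Albedo=2), the mechanism Albedo := Temp^2 + Forcing is discarded; Albedo is fixed at 2.
Forcing = 3*CO2 + 2  [with CO2=-1]  = -1
Temp = -3*CO2 + Forcing - 1  [with CO2=-1, Forcing=-1]  = 1
IceMelt = max(Temp, Forcing) + 5  [with Temp=1, Forcing=-1]  = 6
Uptake = 3*IceMelt - Albedo  [with IceMelt=6, Albedo=2]  = 16
Without intervention: Forcing = 3*CO2 + 2  [with CO2=-1]  = -1; Temp = -3*CO2 + Forcing - 1  [with CO2=-1, Forcing=-1]  = 1; IceMelt = max(Temp, Forcing) + 5  [with Temp=1, Forcing=-1]  = 6; Albedo = Temp^2 + Forcing  [with Temp=1, Forcing=-1]  = 0; Uptake = 3*IceMelt - Albedo  [with IceMelt=6, Albedo=0]  = 18.
Change = 16 − 18 = -2.

-2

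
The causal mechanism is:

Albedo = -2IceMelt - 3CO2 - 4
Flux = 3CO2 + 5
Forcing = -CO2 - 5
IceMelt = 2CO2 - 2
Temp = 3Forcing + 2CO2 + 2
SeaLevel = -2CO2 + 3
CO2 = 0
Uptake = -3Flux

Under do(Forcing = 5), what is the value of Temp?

17

The intervention breaks the incoming arrows to Forcing: Forcing = -CO2 - 5 no longer applies, and Forcing = 5.
Temp = 3Forcing + 2CO2 + 2  [with Forcing=5, CO2=0]  = 17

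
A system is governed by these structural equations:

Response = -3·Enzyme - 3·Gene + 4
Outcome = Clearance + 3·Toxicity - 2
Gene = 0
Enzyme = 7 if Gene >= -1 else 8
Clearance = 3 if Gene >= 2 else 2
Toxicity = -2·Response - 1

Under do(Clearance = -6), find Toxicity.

The intervention breaks the incoming arrows to Clearance: Clearance = 3 if Gene >= 2 else 2 no longer applies, and Clearance = -6.
Since Toxicity is not a descendant of the intervened variable, it is unaffected.
Enzyme = 7 if Gene >= -1 else 8  [with Gene=0]  = 7
Response = -3·Enzyme - 3·Gene + 4  [with Enzyme=7, Gene=0]  = -17
Toxicity = -2·Response - 1  [with Response=-17]  = 33

33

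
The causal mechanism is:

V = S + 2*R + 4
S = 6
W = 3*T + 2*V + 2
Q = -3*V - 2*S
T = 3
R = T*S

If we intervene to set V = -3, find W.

Under do(V=-3), the mechanism V = S + 2*R + 4 is discarded; V is fixed at -3.
W = 3*T + 2*V + 2  [with T=3, V=-3]  = 5

5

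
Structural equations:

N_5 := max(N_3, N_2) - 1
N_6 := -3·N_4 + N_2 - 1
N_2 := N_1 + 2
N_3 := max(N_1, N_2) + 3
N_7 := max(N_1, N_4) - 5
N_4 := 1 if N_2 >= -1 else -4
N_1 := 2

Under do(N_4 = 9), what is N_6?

-24

Under do(N_4=9), the mechanism N_4 := 1 if N_2 >= -1 else -4 is discarded; N_4 is fixed at 9.
N_2 = N_1 + 2  [with N_1=2]  = 4
N_6 = -3·N_4 + N_2 - 1  [with N_4=9, N_2=4]  = -24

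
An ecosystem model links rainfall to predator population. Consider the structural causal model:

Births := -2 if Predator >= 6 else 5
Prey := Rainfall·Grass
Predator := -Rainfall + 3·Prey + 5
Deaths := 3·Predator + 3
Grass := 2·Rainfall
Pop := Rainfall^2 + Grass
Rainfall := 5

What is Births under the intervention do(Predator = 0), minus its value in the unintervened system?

Intervening sets Predator = 0 and removes its equation (Predator := -Rainfall + 3·Prey + 5).
Births = -2 if Predator >= 6 else 5  [with Predator=0]  = 5
Without intervention: Grass = 2·Rainfall  [with Rainfall=5]  = 10; Prey = Rainfall·Grass  [with Rainfall=5, Grass=10]  = 50; Predator = -Rainfall + 3·Prey + 5  [with Rainfall=5, Prey=50]  = 150; Births = -2 if Predator >= 6 else 5  [with Predator=150]  = -2.
Change = 5 − (-2) = 7.

7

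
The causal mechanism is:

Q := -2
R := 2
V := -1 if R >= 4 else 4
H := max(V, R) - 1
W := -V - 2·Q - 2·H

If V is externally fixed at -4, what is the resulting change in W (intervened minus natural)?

12

do(V=-4) replaces the equation V := -1 if R >= 4 else 4 with the constant V = -4.
H = max(V, R) - 1  [with V=-4, R=2]  = 1
W = -V - 2·Q - 2·H  [with V=-4, Q=-2, H=1]  = 6
Without intervention: V = -1 if R >= 4 else 4  [with R=2]  = 4; H = max(V, R) - 1  [with V=4, R=2]  = 3; W = -V - 2·Q - 2·H  [with V=4, Q=-2, H=3]  = -6.
Change = 6 − (-6) = 12.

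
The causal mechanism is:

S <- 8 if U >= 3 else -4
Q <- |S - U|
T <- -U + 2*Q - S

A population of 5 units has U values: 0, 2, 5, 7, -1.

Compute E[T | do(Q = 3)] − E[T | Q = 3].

Under do(Q=3), Q's equation is replaced by Q=3 for every unit. Per-unit T: 10, 8, -7, -9, 11. Mean = 2.6.
Observing Q=3 restricts to units where Q's equation naturally yields 3: U ∈ {5, -1}. In that subpopulation T = -7, 11, mean 2.
Difference = 2.6 − 2 = 0.6.

0.6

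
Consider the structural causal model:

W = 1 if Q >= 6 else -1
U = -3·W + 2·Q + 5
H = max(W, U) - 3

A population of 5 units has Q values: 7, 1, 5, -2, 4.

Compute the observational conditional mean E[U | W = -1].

E[U|W=-1] averages over only the 4 units with W=-1 (Q = 1, 5, -2, 4): U = 10, 18, 4, 16, mean 12.

12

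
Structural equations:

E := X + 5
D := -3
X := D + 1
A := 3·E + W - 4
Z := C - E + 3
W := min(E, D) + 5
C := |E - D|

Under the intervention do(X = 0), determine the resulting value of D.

-3

Under do(X=0), the mechanism X := D + 1 is discarded; X is fixed at 0.
D is not downstream of the intervention, so its value is determined by the original equations.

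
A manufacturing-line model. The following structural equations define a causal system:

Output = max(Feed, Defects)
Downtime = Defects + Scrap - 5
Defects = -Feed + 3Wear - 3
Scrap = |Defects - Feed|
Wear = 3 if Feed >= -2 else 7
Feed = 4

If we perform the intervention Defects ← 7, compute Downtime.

The intervention breaks the incoming arrows to Defects: Defects = -Feed + 3Wear - 3 no longer applies, and Defects = 7.
Scrap = |Defects - Feed|  [with Defects=7, Feed=4]  = 3
Downtime = Defects + Scrap - 5  [with Defects=7, Scrap=3]  = 5

5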